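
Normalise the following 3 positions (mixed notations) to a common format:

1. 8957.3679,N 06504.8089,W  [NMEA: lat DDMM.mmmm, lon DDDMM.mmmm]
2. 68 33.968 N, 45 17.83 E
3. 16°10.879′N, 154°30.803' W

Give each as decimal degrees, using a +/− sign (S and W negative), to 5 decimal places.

Point 1:
  Latitude: split at 2 digits → 89° and 57.3679′; 89 + 57.3679/60 = 89.956132
  N → positive
  λ: degrees = first 3 digits = 65, minutes = 4.8089; 65 + 4.8089/60 = 65.080148
  W → negative
Point 2:
  Latitude: 68 + 33.968/60 = 68.566133
  N ⇒ keep positive
  Lon: 45 + 17.83/60 = 45.297167
  E → positive
Point 3:
  Latitude: 16 + 10.879/60 = 16.181317
  N → positive
  λ: 154 + 30.803/60 = 154.513383
  W ⇒ negate

1. 89.95613, -65.08015
2. 68.56613, 45.29717
3. 16.18132, -154.51338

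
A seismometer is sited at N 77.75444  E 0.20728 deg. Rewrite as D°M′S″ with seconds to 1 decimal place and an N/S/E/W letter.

Latitude: 0.754440 × 60 = 45.26640′ → 45′, remainder × 60 = 15.984″
Lon: whole degrees 0; 12.43680′ → 12′ and 26.208″

77°45′16.0″ N, 0°12′26.2″ E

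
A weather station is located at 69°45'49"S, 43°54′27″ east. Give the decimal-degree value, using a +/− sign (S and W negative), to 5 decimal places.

Latitude: 45′ + 49″ = 45.81667′; 69 + 45.81667/60 = 69.763611
S ⇒ negate
Longitude: 43° + 54/60 + 27/3600 = 43 + 0.900000 + 0.007500 = 43.907500
E → positive

-69.76361, 43.90750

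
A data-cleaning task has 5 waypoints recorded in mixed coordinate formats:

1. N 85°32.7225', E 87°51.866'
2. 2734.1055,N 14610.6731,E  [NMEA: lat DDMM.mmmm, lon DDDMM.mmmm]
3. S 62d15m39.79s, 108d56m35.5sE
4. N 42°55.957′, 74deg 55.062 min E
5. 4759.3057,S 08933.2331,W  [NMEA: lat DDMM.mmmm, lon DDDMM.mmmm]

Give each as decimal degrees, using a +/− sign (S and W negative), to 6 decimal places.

1. 85.545375, 87.864433
2. 27.568425, 146.177885
3. -62.261053, 108.943194
4. 42.932617, 74.917700
5. -47.988428, -89.553885

Point 1:
  φ: 32.7225′ = 0.545375°; total 85.5453750
  N ⇒ keep positive
  Lon: 87 + 51.866/60 = 87.8644333
  E → positive
Point 2:
  φ: split at 2 digits → 27° and 34.1055′; 27 + 34.1055/60 = 27.5684250
  N → positive
  Longitude: split at 3 digits → 146° and 10.6731′; 146 + 10.6731/60 = 146.1778850
  E → positive
Point 3:
  Lat: 15′ + 39.79″ = 15.66317′; 62 + 15.66317/60 = 62.2610528
  S → negative
  Lon: 108 + 56/60 + 35.5/3600 = 108.9431944
  E ⇒ keep positive
Point 4:
  φ: 55.957′ = 0.932617°; total 42.9326167
  N ⇒ keep positive
  λ: 74 + 55.062/60 = 74.9177000
  E ⇒ keep positive
Point 5:
  φ: split at 2 digits → 47° and 59.3057′; 47 + 59.3057/60 = 47.9884283
  S → negative
  Longitude: degrees = first 3 digits = 89, minutes = 33.2331; 89 + 33.2331/60 = 89.5538850
  W → negative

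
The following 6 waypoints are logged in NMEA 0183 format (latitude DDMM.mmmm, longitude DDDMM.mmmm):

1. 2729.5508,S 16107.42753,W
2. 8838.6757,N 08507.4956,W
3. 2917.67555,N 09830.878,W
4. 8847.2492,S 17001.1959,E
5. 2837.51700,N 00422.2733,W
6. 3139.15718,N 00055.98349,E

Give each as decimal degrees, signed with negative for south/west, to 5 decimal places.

1. -27.49251, -161.12379
2. 88.64460, -85.12493
3. 29.29459, -98.51463
4. -88.78749, 170.01993
5. 28.62528, -4.37122
6. 31.65262, 0.93306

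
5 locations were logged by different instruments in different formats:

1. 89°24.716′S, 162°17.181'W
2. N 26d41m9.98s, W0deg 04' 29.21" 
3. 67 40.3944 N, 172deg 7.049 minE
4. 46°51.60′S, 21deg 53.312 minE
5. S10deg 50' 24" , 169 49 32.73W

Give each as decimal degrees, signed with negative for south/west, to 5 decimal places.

Point 1:
  Lat: 24.716′ = 0.411933°; total 89.411933
  S ⇒ negate
  Longitude: 162 + 17.181/60 = 162.286350
  W ⇒ negate
Point 2:
  Latitude: 26 + 41/60 + 9.98/3600 = 26.686106
  N → positive
  Longitude: 0 + 4/60 + 29.21/3600 = 0.074781
  W ⇒ negate
Point 3:
  Latitude: 40.3944′ = 0.673240°; total 67.673240
  N → positive
  Lon: 7.049′ = 0.117483°; total 172.117483
  E ⇒ keep positive
Point 4:
  φ: 46 + 51.6/60 = 46.860000
  hemisphere S, so the sign is −
  λ: 21 + 53.312/60 = 21.888533
  E ⇒ keep positive
Point 5:
  φ: 10 + 50/60 + 24/3600 = 10.840000
  S ⇒ negate
  λ: 49′ + 32.73″ = 49.54550′; 169 + 49.54550/60 = 169.825758
  W ⇒ negate

1. -89.41193, -162.28635
2. 26.68611, -0.07478
3. 67.67324, 172.11748
4. -46.86000, 21.88853
5. -10.84000, -169.82576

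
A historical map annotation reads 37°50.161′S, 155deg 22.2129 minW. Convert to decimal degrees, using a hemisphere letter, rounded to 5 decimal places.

Latitude: 37 + 50.161/60 = 37.836017
λ: 155 + 22.2129/60 = 155.370215

37.83602° S, 155.37022° W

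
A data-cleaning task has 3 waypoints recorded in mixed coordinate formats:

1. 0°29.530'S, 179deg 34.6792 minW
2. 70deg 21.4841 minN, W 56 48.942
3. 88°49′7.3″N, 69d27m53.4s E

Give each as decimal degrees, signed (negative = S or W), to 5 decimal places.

Point 1:
  Lat: 29.53′ = 0.492167°; total 0.492167
  hemisphere S, so the sign is −
  λ: 179 + 34.6792/60 = 179.577987
  W ⇒ negate
Point 2:
  φ: 70 + 21.4841/60 = 70.358068
  N → positive
  Longitude: 48.942′ = 0.815700°; total 56.815700
  hemisphere W, so the sign is −
Point 3:
  Latitude: 49′ + 7.3″ = 49.12167′; 88 + 49.12167/60 = 88.818694
  N ⇒ keep positive
  Lon: 69° + 27/60 + 53.4/3600 = 69 + 0.450000 + 0.014833 = 69.464833
  E ⇒ keep positive

1. -0.49217, -179.57799
2. 70.35807, -56.81570
3. 88.81869, 69.46483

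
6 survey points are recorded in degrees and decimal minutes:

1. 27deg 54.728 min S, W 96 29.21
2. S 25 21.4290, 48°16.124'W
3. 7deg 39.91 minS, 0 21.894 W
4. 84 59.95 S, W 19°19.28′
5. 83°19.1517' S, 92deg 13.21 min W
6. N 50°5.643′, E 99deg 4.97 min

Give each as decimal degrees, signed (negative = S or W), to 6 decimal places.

Point 1:
  Latitude: 54.728′ = 0.912133°; total 27.9121333
  S → negative
  λ: 96 + 29.21/60 = 96.4868333
  W → negative
Point 2:
  Lat: 21.429′ = 0.357150°; total 25.3571500
  S ⇒ negate
  λ: 48 + 16.124/60 = 48.2687333
  hemisphere W, so the sign is −
Point 3:
  Latitude: 7 + 39.91/60 = 7.6651667
  hemisphere S, so the sign is −
  Longitude: 0 + 21.894/60 = 0.3649000
  hemisphere W, so the sign is −
Point 4:
  Lat: 84 + 59.95/60 = 84.9991667
  hemisphere S, so the sign is −
  Longitude: 19.28′ = 0.321333°; total 19.3213333
  W → negative
Point 5:
  Latitude: 19.1517′ = 0.319195°; total 83.3191950
  hemisphere S, so the sign is −
  Longitude: 13.21′ = 0.220167°; total 92.2201667
  W → negative
Point 6:
  Lat: 50 + 5.643/60 = 50.0940500
  N → positive
  Lon: 99 + 4.97/60 = 99.0828333
  E → positive

1. -27.912133, -96.486833
2. -25.357150, -48.268733
3. -7.665167, -0.364900
4. -84.999167, -19.321333
5. -83.319195, -92.220167
6. 50.094050, 99.082833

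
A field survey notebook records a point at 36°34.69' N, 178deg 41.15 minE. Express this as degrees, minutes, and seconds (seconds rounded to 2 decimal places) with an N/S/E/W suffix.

36°34′41.40″ N, 178°41′9.00″ E

φ: 34.69000′ → 34′ and 0.69000 × 60 = 41.4000″
λ: fractional minutes 0.15000 × 60 = 9.0000″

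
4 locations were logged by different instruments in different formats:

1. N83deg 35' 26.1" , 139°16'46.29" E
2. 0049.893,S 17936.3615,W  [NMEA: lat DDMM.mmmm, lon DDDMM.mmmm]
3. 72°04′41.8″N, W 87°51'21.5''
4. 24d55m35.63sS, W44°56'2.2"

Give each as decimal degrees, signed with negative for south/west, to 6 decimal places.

Point 1:
  Lat: 35′ + 26.1″ = 35.43500′; 83 + 35.43500/60 = 83.5905833
  N ⇒ keep positive
  λ: 139 + 16/60 + 46.29/3600 = 139.2795250
  E → positive
Point 2:
  φ: split at 2 digits → 00° and 49.893′; 0 + 49.893/60 = 0.8315500
  hemisphere S, so the sign is −
  Lon: degrees = first 3 digits = 179, minutes = 36.3615; 179 + 36.3615/60 = 179.6060250
  W → negative
Point 3:
  φ: 72 + 4/60 + 41.8/3600 = 72.0782778
  N ⇒ keep positive
  Longitude: 51′ + 21.5″ = 51.35833′; 87 + 51.35833/60 = 87.8559722
  hemisphere W, so the sign is −
Point 4:
  φ: 24 + 55/60 + 35.63/3600 = 24.9265639
  hemisphere S, so the sign is −
  Lon: 44° + 56/60 + 2.2/3600 = 44 + 0.933333 + 0.000611 = 44.9339444
  W ⇒ negate

1. 83.590583, 139.279525
2. -0.831550, -179.606025
3. 72.078278, -87.855972
4. -24.926564, -44.933944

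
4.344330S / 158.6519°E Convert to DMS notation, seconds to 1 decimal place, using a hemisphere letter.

φ: 0.344330 × 60 = 20.65980′ → 20′, remainder × 60 = 39.588″
Longitude: 0.651900° → 39.11400′; 0.11400 × 60 = 6.840″

4°20′39.6″ S, 158°39′6.8″ E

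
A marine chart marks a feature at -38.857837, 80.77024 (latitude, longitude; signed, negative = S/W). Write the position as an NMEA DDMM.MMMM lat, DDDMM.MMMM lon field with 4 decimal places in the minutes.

3851.4702,S / 08046.2144,E

Latitude is negative → S; |value| = 38.857837
Lat: 38° + 0.857837 × 60 = 38° 51.470220′
Lon: 80° + 0.770240 × 60 = 80° 46.214400′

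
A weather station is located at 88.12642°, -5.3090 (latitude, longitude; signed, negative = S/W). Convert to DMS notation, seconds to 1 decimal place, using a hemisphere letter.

88°07′35.1″ N, 5°18′32.4″ W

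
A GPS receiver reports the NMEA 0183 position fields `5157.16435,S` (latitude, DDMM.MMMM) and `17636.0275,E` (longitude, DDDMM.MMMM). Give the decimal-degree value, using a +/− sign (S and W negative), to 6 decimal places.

Latitude: degrees = first 2 digits = 51, minutes = 57.16435; 51 + 57.16435/60 = 51.9527392
S ⇒ negate
λ: split at 3 digits → 176° and 36.0275′; 176 + 36.0275/60 = 176.6004583
E ⇒ keep positive

-51.952739, 176.600458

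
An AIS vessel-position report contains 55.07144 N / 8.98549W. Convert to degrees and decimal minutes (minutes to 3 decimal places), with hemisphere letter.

φ: 55° + 0.071440 × 60 = 55° 4.28640′
λ: minutes = (8.985490 − 8) × 60 = 59.12940

55° 4.286′ N, 8° 59.129′ W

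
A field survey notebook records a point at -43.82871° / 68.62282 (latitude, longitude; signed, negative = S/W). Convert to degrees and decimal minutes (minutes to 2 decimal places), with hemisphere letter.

43° 49.72′ S, 68° 37.37′ E

Latitude is negative → S; |value| = 43.828710
φ: fractional part 0.828710 → 49.7226 minutes
Longitude: minutes = (68.622820 − 68) × 60 = 37.3692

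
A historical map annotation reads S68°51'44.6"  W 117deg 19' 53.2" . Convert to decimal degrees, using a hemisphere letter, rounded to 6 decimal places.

68.862389° S, 117.331444° W

Lat: 68 + 51/60 + 44.6/3600 = 68.8623889
Lon: 117 + 19/60 + 53.2/3600 = 117.3314444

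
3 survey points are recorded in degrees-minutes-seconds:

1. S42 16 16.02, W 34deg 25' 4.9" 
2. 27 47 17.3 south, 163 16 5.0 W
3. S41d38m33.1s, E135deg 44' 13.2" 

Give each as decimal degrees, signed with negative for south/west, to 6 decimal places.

1. -42.271117, -34.418028
2. -27.788139, -163.268056
3. -41.642528, 135.737000

Point 1:
  Lat: 16′ + 16.02″ = 16.26700′; 42 + 16.26700/60 = 42.2711167
  S ⇒ negate
  Longitude: 34° + 25/60 + 4.9/3600 = 34 + 0.416667 + 0.001361 = 34.4180278
  hemisphere W, so the sign is −
Point 2:
  Lat: 27° + 47/60 + 17.3/3600 = 27 + 0.783333 + 0.004806 = 27.7881389
  S → negative
  Lon: 16′ + 5″ = 16.08333′; 163 + 16.08333/60 = 163.2680556
  hemisphere W, so the sign is −
Point 3:
  Latitude: 38′ + 33.1″ = 38.55167′; 41 + 38.55167/60 = 41.6425278
  hemisphere S, so the sign is −
  Lon: 44′ + 13.2″ = 44.22000′; 135 + 44.22000/60 = 135.7370000
  E ⇒ keep positive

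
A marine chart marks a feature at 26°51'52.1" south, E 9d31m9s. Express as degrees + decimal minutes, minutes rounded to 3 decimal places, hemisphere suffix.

26° 51.868′ S, 9° 31.150′ E

Lat: 51 + 52.1/60 = 51.86833′
Longitude: seconds/60 = 0.15000; minutes = 31 + 0.15000 = 31.15000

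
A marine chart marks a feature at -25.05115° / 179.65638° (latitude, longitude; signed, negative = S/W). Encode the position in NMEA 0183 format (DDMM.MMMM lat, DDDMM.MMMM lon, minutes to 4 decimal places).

Latitude is negative → S; |value| = 25.051150
Latitude: minutes = (25.051150 − 25) × 60 = 3.069000
λ: 179° + 0.656380 × 60 = 179° 39.382800′

2503.0690,S / 17939.3828,E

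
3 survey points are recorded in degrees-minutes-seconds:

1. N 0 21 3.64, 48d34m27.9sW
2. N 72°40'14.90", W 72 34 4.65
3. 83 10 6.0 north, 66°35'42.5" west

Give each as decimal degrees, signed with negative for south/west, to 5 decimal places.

1. 0.35101, -48.57442
2. 72.67081, -72.56796
3. 83.16833, -66.59514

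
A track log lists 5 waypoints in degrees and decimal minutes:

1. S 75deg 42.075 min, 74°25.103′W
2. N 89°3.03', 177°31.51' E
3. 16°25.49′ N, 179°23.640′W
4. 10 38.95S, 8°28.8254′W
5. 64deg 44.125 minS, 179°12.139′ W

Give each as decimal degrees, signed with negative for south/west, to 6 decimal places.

1. -75.701250, -74.418383
2. 89.050500, 177.525167
3. 16.424833, -179.394000
4. -10.649167, -8.480423
5. -64.735417, -179.202317

Point 1:
  Lat: 42.075′ = 0.701250°; total 75.7012500
  S ⇒ negate
  λ: 74 + 25.103/60 = 74.4183833
  W → negative
Point 2:
  φ: 3.03′ = 0.050500°; total 89.0505000
  N ⇒ keep positive
  λ: 177 + 31.51/60 = 177.5251667
  E → positive
Point 3:
  Latitude: 25.49′ = 0.424833°; total 16.4248333
  N ⇒ keep positive
  λ: 23.64′ = 0.394000°; total 179.3940000
  hemisphere W, so the sign is −
Point 4:
  φ: 38.95′ = 0.649167°; total 10.6491667
  S → negative
  λ: 28.8254′ = 0.480423°; total 8.4804233
  hemisphere W, so the sign is −
Point 5:
  Lat: 44.125′ = 0.735417°; total 64.7354167
  hemisphere S, so the sign is −
  λ: 179 + 12.139/60 = 179.2023167
  W → negative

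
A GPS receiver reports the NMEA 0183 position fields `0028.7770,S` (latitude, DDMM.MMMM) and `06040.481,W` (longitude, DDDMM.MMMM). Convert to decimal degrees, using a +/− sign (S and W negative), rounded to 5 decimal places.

Latitude: split at 2 digits → 00° and 28.777′; 0 + 28.777/60 = 0.479617
S → negative
Lon: degrees = first 3 digits = 60, minutes = 40.481; 60 + 40.481/60 = 60.674683
hemisphere W, so the sign is −

-0.47962, -60.67468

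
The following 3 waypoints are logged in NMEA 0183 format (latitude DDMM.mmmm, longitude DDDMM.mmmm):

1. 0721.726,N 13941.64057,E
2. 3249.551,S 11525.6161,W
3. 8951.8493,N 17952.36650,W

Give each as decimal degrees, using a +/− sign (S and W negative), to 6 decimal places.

1. 7.362100, 139.694010
2. -32.825850, -115.426935
3. 89.864155, -179.872775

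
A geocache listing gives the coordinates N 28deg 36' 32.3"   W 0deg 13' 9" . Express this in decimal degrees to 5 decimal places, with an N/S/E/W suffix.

φ: 36′ + 32.3″ = 36.53833′; 28 + 36.53833/60 = 28.608972
Longitude: 0° + 13/60 + 9/3600 = 0 + 0.216667 + 0.002500 = 0.219167

28.60897° N, 0.21917° W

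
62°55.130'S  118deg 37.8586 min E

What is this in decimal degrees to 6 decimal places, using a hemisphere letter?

62.918833° S, 118.630977° E

Lat: 55.13′ = 0.918833°; total 62.9188333
Lon: 118 + 37.8586/60 = 118.6309767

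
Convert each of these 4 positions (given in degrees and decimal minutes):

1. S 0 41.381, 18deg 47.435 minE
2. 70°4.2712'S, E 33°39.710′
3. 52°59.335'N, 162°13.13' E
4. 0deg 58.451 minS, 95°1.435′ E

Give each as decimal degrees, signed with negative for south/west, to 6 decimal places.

1. -0.689683, 18.790583
2. -70.071187, 33.661833
3. 52.988917, 162.218833
4. -0.974183, 95.023917

Point 1:
  φ: 0 + 41.381/60 = 0.6896833
  hemisphere S, so the sign is −
  Lon: 47.435′ = 0.790583°; total 18.7905833
  E ⇒ keep positive
Point 2:
  φ: 4.2712′ = 0.071187°; total 70.0711867
  hemisphere S, so the sign is −
  Lon: 33 + 39.71/60 = 33.6618333
  E → positive
Point 3:
  Latitude: 59.335′ = 0.988917°; total 52.9889167
  N → positive
  Longitude: 13.13′ = 0.218833°; total 162.2188333
  E ⇒ keep positive
Point 4:
  φ: 58.451′ = 0.974183°; total 0.9741833
  S ⇒ negate
  Lon: 1.435′ = 0.023917°; total 95.0239167
  E ⇒ keep positive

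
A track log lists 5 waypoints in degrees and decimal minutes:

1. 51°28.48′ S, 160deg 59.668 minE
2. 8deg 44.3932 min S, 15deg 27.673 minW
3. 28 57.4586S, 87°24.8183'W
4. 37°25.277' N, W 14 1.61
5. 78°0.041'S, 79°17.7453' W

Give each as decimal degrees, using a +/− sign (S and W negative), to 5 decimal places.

Point 1:
  Lat: 51 + 28.48/60 = 51.474667
  S ⇒ negate
  Longitude: 59.668′ = 0.994467°; total 160.994467
  E → positive
Point 2:
  φ: 8 + 44.3932/60 = 8.739887
  hemisphere S, so the sign is −
  Lon: 27.673′ = 0.461217°; total 15.461217
  hemisphere W, so the sign is −
Point 3:
  φ: 28 + 57.4586/60 = 28.957643
  hemisphere S, so the sign is −
  Longitude: 87 + 24.8183/60 = 87.413638
  W → negative
Point 4:
  Latitude: 25.277′ = 0.421283°; total 37.421283
  N ⇒ keep positive
  Longitude: 14 + 1.61/60 = 14.026833
  W ⇒ negate
Point 5:
  Latitude: 0.041′ = 0.000683°; total 78.000683
  hemisphere S, so the sign is −
  λ: 79 + 17.7453/60 = 79.295755
  W ⇒ negate

1. -51.47467, 160.99447
2. -8.73989, -15.46122
3. -28.95764, -87.41364
4. 37.42128, -14.02683
5. -78.00068, -79.29576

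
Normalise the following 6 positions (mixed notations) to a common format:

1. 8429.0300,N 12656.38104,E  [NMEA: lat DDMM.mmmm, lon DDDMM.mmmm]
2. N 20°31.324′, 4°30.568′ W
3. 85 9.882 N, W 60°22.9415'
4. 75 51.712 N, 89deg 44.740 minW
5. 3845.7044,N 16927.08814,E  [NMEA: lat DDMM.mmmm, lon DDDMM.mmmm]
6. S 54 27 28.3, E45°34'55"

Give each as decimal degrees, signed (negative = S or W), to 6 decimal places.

Point 1:
  Latitude: split at 2 digits → 84° and 29.03′; 84 + 29.03/60 = 84.4838333
  N ⇒ keep positive
  Lon: split at 3 digits → 126° and 56.38104′; 126 + 56.38104/60 = 126.9396840
  E ⇒ keep positive
Point 2:
  Lat: 20 + 31.324/60 = 20.5220667
  N ⇒ keep positive
  Lon: 30.568′ = 0.509467°; total 4.5094667
  W → negative
Point 3:
  Latitude: 9.882′ = 0.164700°; total 85.1647000
  N ⇒ keep positive
  Lon: 22.9415′ = 0.382358°; total 60.3823583
  hemisphere W, so the sign is −
Point 4:
  Latitude: 51.712′ = 0.861867°; total 75.8618667
  N → positive
  Longitude: 89 + 44.74/60 = 89.7456667
  W → negative
Point 5:
  Latitude: degrees = first 2 digits = 38, minutes = 45.7044; 38 + 45.7044/60 = 38.7617400
  N → positive
  Lon: split at 3 digits → 169° and 27.08814′; 169 + 27.08814/60 = 169.4514690
  E ⇒ keep positive
Point 6:
  φ: 54° + 27/60 + 28.3/3600 = 54 + 0.450000 + 0.007861 = 54.4578611
  S → negative
  λ: 34′ + 55″ = 34.91667′; 45 + 34.91667/60 = 45.5819444
  E ⇒ keep positive

1. 84.483833, 126.939684
2. 20.522067, -4.509467
3. 85.164700, -60.382358
4. 75.861867, -89.745667
5. 38.761740, 169.451469
6. -54.457861, 45.581944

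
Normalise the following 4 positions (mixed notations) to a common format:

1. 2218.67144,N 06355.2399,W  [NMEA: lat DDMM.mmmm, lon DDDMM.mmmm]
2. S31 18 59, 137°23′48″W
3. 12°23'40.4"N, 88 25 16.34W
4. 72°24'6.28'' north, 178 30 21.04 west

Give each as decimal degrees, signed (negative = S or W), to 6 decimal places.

1. 22.311191, -63.920665
2. -31.316389, -137.396667
3. 12.394556, -88.421206
4. 72.401744, -178.505844

Point 1:
  Latitude: degrees = first 2 digits = 22, minutes = 18.67144; 22 + 18.67144/60 = 22.3111907
  N ⇒ keep positive
  λ: degrees = first 3 digits = 63, minutes = 55.2399; 63 + 55.2399/60 = 63.9206650
  W ⇒ negate
Point 2:
  φ: 31 + 18/60 + 59/3600 = 31.3163889
  hemisphere S, so the sign is −
  Longitude: 23′ + 48″ = 23.80000′; 137 + 23.80000/60 = 137.3966667
  hemisphere W, so the sign is −
Point 3:
  Lat: 12° + 23/60 + 40.4/3600 = 12 + 0.383333 + 0.011222 = 12.3945556
  N → positive
  λ: 25′ + 16.34″ = 25.27233′; 88 + 25.27233/60 = 88.4212056
  W → negative
Point 4:
  Latitude: 24′ + 6.28″ = 24.10467′; 72 + 24.10467/60 = 72.4017444
  N → positive
  λ: 178° + 30/60 + 21.04/3600 = 178 + 0.500000 + 0.005844 = 178.5058444
  W → negative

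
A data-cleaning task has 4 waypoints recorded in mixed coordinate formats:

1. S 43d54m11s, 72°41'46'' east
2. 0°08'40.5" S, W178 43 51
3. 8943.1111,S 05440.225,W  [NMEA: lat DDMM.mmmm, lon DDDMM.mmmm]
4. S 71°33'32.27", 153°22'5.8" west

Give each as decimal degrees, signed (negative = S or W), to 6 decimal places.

1. -43.903056, 72.696111
2. -0.144583, -178.730833
3. -89.718518, -54.670417
4. -71.558964, -153.368278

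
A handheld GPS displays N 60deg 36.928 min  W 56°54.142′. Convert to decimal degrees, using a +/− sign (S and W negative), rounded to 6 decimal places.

60.615467, -56.902367

Latitude: 36.928′ = 0.615467°; total 60.6154667
N ⇒ keep positive
Longitude: 56 + 54.142/60 = 56.9023667
hemisphere W, so the sign is −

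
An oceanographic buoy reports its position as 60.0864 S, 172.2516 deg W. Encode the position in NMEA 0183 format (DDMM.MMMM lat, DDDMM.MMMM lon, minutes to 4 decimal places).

6005.1840,S / 17215.0960,W

φ: fractional part 0.086400 → 5.184000 minutes
Longitude: minutes = (172.251600 − 172) × 60 = 15.096000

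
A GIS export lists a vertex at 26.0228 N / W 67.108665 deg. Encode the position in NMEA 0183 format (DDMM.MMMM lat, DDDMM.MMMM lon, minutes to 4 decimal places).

2601.3680,N / 06706.5199,W

Lat: fractional part 0.022800 → 1.368000 minutes
Longitude: 67° + 0.108665 × 60 = 67° 6.519900′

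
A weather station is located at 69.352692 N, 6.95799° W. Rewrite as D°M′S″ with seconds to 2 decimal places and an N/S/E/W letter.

69°21′9.69″ N, 6°57′28.76″ W

Latitude: 0.352692° → 21.16152′; 0.16152 × 60 = 9.6912″
λ: whole degrees 6; 57.47940′ → 57′ and 28.7640″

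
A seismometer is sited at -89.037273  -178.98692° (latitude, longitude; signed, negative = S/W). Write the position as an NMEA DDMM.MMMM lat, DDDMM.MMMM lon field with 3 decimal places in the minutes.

8902.236,S / 17859.215,W

Latitude is negative → S; |value| = 89.037273
Latitude: 89° + 0.037273 × 60 = 89° 2.23638′
Longitude is negative → W; |value| = 178.986920
Longitude: 178° + 0.986920 × 60 = 178° 59.21520′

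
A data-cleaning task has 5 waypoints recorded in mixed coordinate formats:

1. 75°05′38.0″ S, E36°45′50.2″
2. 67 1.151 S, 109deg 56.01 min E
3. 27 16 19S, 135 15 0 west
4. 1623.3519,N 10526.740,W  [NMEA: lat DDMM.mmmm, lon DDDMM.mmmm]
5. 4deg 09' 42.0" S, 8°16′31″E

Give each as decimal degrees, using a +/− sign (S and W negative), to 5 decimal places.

1. -75.09389, 36.76394
2. -67.01918, 109.93350
3. -27.27194, -135.25000
4. 16.38920, -105.44567
5. -4.16167, 8.27528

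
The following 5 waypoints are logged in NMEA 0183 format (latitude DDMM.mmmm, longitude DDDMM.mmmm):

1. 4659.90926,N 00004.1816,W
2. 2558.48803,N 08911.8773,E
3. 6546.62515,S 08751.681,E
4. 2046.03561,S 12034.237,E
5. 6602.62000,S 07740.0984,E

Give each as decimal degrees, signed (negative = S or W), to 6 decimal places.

Point 1:
  φ: degrees = first 2 digits = 46, minutes = 59.90926; 46 + 59.90926/60 = 46.9984877
  N → positive
  Longitude: split at 3 digits → 000° and 4.1816′; 0 + 4.1816/60 = 0.0696933
  hemisphere W, so the sign is −
Point 2:
  Lat: degrees = first 2 digits = 25, minutes = 58.48803; 25 + 58.48803/60 = 25.9748005
  N ⇒ keep positive
  λ: degrees = first 3 digits = 89, minutes = 11.8773; 89 + 11.8773/60 = 89.1979550
  E ⇒ keep positive
Point 3:
  Latitude: split at 2 digits → 65° and 46.62515′; 65 + 46.62515/60 = 65.7770858
  S ⇒ negate
  Lon: split at 3 digits → 087° and 51.681′; 87 + 51.681/60 = 87.8613500
  E → positive
Point 4:
  φ: split at 2 digits → 20° and 46.03561′; 20 + 46.03561/60 = 20.7672602
  S ⇒ negate
  Longitude: degrees = first 3 digits = 120, minutes = 34.237; 120 + 34.237/60 = 120.5706167
  E → positive
Point 5:
  φ: split at 2 digits → 66° and 2.62′; 66 + 2.62/60 = 66.0436667
  hemisphere S, so the sign is −
  Longitude: degrees = first 3 digits = 77, minutes = 40.0984; 77 + 40.0984/60 = 77.6683067
  E ⇒ keep positive

1. 46.998488, -0.069693
2. 25.974801, 89.197955
3. -65.777086, 87.861350
4. -20.767260, 120.570617
5. -66.043667, 77.668307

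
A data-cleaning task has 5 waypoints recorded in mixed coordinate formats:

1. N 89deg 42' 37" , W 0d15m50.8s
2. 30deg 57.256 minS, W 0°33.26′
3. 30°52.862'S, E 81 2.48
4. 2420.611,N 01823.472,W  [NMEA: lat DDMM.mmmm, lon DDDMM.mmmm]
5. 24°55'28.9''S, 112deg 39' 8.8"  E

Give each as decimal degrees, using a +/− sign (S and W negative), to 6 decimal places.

1. 89.710278, -0.264111
2. -30.954267, -0.554333
3. -30.881033, 81.041333
4. 24.343517, -18.391200
5. -24.924694, 112.652444

Point 1:
  φ: 89 + 42/60 + 37/3600 = 89.7102778
  N → positive
  Longitude: 15′ + 50.8″ = 15.84667′; 0 + 15.84667/60 = 0.2641111
  W ⇒ negate
Point 2:
  Latitude: 57.256′ = 0.954267°; total 30.9542667
  S → negative
  λ: 33.26′ = 0.554333°; total 0.5543333
  hemisphere W, so the sign is −
Point 3:
  Lat: 30 + 52.862/60 = 30.8810333
  S → negative
  λ: 2.48′ = 0.041333°; total 81.0413333
  E → positive
Point 4:
  Latitude: split at 2 digits → 24° and 20.611′; 24 + 20.611/60 = 24.3435167
  N → positive
  λ: split at 3 digits → 018° and 23.472′; 18 + 23.472/60 = 18.3912000
  W ⇒ negate
Point 5:
  φ: 55′ + 28.9″ = 55.48167′; 24 + 55.48167/60 = 24.9246944
  S ⇒ negate
  Longitude: 112 + 39/60 + 8.8/3600 = 112.6524444
  E ⇒ keep positive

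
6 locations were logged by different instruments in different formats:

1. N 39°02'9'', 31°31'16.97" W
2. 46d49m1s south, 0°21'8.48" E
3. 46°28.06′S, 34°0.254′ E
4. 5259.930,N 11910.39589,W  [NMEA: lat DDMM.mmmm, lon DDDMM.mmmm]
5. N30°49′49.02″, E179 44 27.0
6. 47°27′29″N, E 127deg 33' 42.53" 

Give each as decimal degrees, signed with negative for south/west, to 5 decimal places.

Point 1:
  Lat: 2′ + 9″ = 2.15000′; 39 + 2.15000/60 = 39.035833
  N → positive
  Lon: 31 + 31/60 + 16.97/3600 = 31.521381
  hemisphere W, so the sign is −
Point 2:
  φ: 46° + 49/60 + 1/3600 = 46 + 0.816667 + 0.000278 = 46.816944
  S ⇒ negate
  λ: 0 + 21/60 + 8.48/3600 = 0.352356
  E → positive
Point 3:
  Lat: 28.06′ = 0.467667°; total 46.467667
  hemisphere S, so the sign is −
  Longitude: 34 + 0.254/60 = 34.004233
  E → positive
Point 4:
  φ: split at 2 digits → 52° and 59.93′; 52 + 59.93/60 = 52.998833
  N → positive
  Lon: split at 3 digits → 119° and 10.39589′; 119 + 10.39589/60 = 119.173265
  hemisphere W, so the sign is −
Point 5:
  Lat: 49′ + 49.02″ = 49.81700′; 30 + 49.81700/60 = 30.830283
  N ⇒ keep positive
  Longitude: 179 + 44/60 + 27/3600 = 179.740833
  E → positive
Point 6:
  φ: 27′ + 29″ = 27.48333′; 47 + 27.48333/60 = 47.458056
  N ⇒ keep positive
  Lon: 33′ + 42.53″ = 33.70883′; 127 + 33.70883/60 = 127.561814
  E ⇒ keep positive

1. 39.03583, -31.52138
2. -46.81694, 0.35236
3. -46.46767, 34.00423
4. 52.99883, -119.17326
5. 30.83028, 179.74083
6. 47.45806, 127.56181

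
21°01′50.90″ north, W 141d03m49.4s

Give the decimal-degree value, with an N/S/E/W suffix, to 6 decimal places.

21.030806° N, 141.063722° W

Latitude: 1′ + 50.9″ = 1.84833′; 21 + 1.84833/60 = 21.0308056
λ: 141 + 3/60 + 49.4/3600 = 141.0637222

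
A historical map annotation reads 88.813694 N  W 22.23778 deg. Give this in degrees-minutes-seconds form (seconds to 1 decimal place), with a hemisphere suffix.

Latitude: 0.813694 × 60 = 48.82164′ → 48′, remainder × 60 = 49.298″
Longitude: 0.237780 × 60 = 14.26680′ → 14′, remainder × 60 = 16.008″

88°48′49.3″ N, 22°14′16.0″ W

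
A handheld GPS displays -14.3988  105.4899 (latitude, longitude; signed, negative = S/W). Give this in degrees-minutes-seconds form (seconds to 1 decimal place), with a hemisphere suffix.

14°23′55.7″ S, 105°29′23.6″ E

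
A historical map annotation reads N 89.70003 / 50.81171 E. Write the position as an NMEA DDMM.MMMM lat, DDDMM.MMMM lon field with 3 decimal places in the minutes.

φ: fractional part 0.700030 → 42.00180 minutes
Longitude: minutes = (50.811710 − 50) × 60 = 48.70260

8942.002,N / 05048.703,E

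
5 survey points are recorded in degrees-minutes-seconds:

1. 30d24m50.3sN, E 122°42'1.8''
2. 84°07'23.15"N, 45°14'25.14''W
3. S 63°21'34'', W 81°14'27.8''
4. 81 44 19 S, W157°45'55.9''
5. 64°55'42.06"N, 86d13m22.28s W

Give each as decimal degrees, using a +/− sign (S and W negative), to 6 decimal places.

1. 30.413972, 122.700500
2. 84.123097, -45.240317
3. -63.359444, -81.241056
4. -81.738611, -157.765528
5. 64.928350, -86.222856

Point 1:
  Latitude: 30 + 24/60 + 50.3/3600 = 30.4139722
  N ⇒ keep positive
  Lon: 122° + 42/60 + 1.8/3600 = 122 + 0.700000 + 0.000500 = 122.7005000
  E → positive
Point 2:
  φ: 84 + 7/60 + 23.15/3600 = 84.1230972
  N ⇒ keep positive
  Longitude: 45 + 14/60 + 25.14/3600 = 45.2403167
  hemisphere W, so the sign is −
Point 3:
  φ: 63° + 21/60 + 34/3600 = 63 + 0.350000 + 0.009444 = 63.3594444
  hemisphere S, so the sign is −
  Lon: 81 + 14/60 + 27.8/3600 = 81.2410556
  hemisphere W, so the sign is −
Point 4:
  Lat: 81° + 44/60 + 19/3600 = 81 + 0.733333 + 0.005278 = 81.7386111
  S ⇒ negate
  Lon: 157° + 45/60 + 55.9/3600 = 157 + 0.750000 + 0.015528 = 157.7655278
  W → negative
Point 5:
  Latitude: 55′ + 42.06″ = 55.70100′; 64 + 55.70100/60 = 64.9283500
  N → positive
  λ: 13′ + 22.28″ = 13.37133′; 86 + 13.37133/60 = 86.2228556
  W → negative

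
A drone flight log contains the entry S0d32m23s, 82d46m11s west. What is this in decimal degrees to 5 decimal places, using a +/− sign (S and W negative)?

-0.53972, -82.76972

Latitude: 32′ + 23″ = 32.38333′; 0 + 32.38333/60 = 0.539722
hemisphere S, so the sign is −
Longitude: 46′ + 11″ = 46.18333′; 82 + 46.18333/60 = 82.769722
W ⇒ negate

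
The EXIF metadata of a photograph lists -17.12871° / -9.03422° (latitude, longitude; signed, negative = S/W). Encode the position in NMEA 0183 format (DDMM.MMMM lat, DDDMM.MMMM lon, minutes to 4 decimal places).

1707.7226,S / 00902.0532,W

Latitude is negative → S; |value| = 17.128710
φ: 17° + 0.128710 × 60 = 17° 7.722600′
Longitude is negative → W; |value| = 9.034220
λ: minutes = (9.034220 − 9) × 60 = 2.053200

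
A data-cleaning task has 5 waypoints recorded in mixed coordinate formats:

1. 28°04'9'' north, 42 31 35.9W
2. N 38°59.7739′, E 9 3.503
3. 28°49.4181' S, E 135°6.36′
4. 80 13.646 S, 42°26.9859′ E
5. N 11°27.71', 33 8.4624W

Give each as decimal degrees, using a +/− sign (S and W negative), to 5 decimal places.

Point 1:
  φ: 28° + 4/60 + 9/3600 = 28 + 0.066667 + 0.002500 = 28.069167
  N ⇒ keep positive
  Longitude: 42° + 31/60 + 35.9/3600 = 42 + 0.516667 + 0.009972 = 42.526639
  hemisphere W, so the sign is −
Point 2:
  Latitude: 38 + 59.7739/60 = 38.996232
  N → positive
  Longitude: 9 + 3.503/60 = 9.058383
  E ⇒ keep positive
Point 3:
  Latitude: 28 + 49.4181/60 = 28.823635
  S → negative
  Lon: 135 + 6.36/60 = 135.106000
  E ⇒ keep positive
Point 4:
  Latitude: 13.646′ = 0.227433°; total 80.227433
  hemisphere S, so the sign is −
  Lon: 26.9859′ = 0.449765°; total 42.449765
  E ⇒ keep positive
Point 5:
  Lat: 27.71′ = 0.461833°; total 11.461833
  N ⇒ keep positive
  λ: 33 + 8.4624/60 = 33.141040
  hemisphere W, so the sign is −

1. 28.06917, -42.52664
2. 38.99623, 9.05838
3. -28.82364, 135.10600
4. -80.22743, 42.44977
5. 11.46183, -33.14104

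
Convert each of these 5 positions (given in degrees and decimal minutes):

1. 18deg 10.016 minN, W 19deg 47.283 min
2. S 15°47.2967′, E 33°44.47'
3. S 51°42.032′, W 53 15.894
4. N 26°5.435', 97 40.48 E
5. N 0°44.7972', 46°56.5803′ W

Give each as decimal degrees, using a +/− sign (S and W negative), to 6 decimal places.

1. 18.166933, -19.788050
2. -15.788278, 33.741167
3. -51.700533, -53.264900
4. 26.090583, 97.674667
5. 0.746620, -46.943005

Point 1:
  Latitude: 10.016′ = 0.166933°; total 18.1669333
  N ⇒ keep positive
  Lon: 19 + 47.283/60 = 19.7880500
  W ⇒ negate
Point 2:
  Latitude: 15 + 47.2967/60 = 15.7882783
  hemisphere S, so the sign is −
  Lon: 33 + 44.47/60 = 33.7411667
  E → positive
Point 3:
  Lat: 51 + 42.032/60 = 51.7005333
  S → negative
  Lon: 53 + 15.894/60 = 53.2649000
  hemisphere W, so the sign is −
Point 4:
  φ: 5.435′ = 0.090583°; total 26.0905833
  N → positive
  λ: 97 + 40.48/60 = 97.6746667
  E → positive
Point 5:
  Lat: 0 + 44.7972/60 = 0.7466200
  N ⇒ keep positive
  λ: 46 + 56.5803/60 = 46.9430050
  W ⇒ negate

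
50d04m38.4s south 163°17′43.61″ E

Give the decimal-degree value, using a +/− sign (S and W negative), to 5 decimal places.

-50.07733, 163.29545

Lat: 50° + 4/60 + 38.4/3600 = 50 + 0.066667 + 0.010667 = 50.077333
S ⇒ negate
λ: 163 + 17/60 + 43.61/3600 = 163.295447
E → positive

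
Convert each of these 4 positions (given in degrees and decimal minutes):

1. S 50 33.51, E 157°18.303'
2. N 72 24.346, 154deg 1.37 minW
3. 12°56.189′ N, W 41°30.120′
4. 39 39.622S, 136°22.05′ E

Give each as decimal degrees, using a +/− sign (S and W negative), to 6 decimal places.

1. -50.558500, 157.305050
2. 72.405767, -154.022833
3. 12.936483, -41.502000
4. -39.660367, 136.367500

Point 1:
  Latitude: 33.51′ = 0.558500°; total 50.5585000
  S ⇒ negate
  λ: 18.303′ = 0.305050°; total 157.3050500
  E ⇒ keep positive
Point 2:
  Latitude: 24.346′ = 0.405767°; total 72.4057667
  N ⇒ keep positive
  Longitude: 154 + 1.37/60 = 154.0228333
  hemisphere W, so the sign is −
Point 3:
  Lat: 12 + 56.189/60 = 12.9364833
  N → positive
  Longitude: 30.12′ = 0.502000°; total 41.5020000
  W → negative
Point 4:
  Lat: 39.622′ = 0.660367°; total 39.6603667
  S → negative
  λ: 136 + 22.05/60 = 136.3675000
  E ⇒ keep positive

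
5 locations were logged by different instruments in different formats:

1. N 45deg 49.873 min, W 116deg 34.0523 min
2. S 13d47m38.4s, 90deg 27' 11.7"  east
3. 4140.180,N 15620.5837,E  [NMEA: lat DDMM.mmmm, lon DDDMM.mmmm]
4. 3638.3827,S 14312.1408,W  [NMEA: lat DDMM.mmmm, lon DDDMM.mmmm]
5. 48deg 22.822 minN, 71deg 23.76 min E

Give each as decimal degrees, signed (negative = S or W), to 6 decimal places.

Point 1:
  Latitude: 49.873′ = 0.831217°; total 45.8312167
  N ⇒ keep positive
  Longitude: 116 + 34.0523/60 = 116.5675383
  W ⇒ negate
Point 2:
  Latitude: 13° + 47/60 + 38.4/3600 = 13 + 0.783333 + 0.010667 = 13.7940000
  S → negative
  λ: 90 + 27/60 + 11.7/3600 = 90.4532500
  E → positive
Point 3:
  Latitude: split at 2 digits → 41° and 40.18′; 41 + 40.18/60 = 41.6696667
  N → positive
  Lon: degrees = first 3 digits = 156, minutes = 20.5837; 156 + 20.5837/60 = 156.3430617
  E → positive
Point 4:
  Lat: degrees = first 2 digits = 36, minutes = 38.3827; 36 + 38.3827/60 = 36.6397117
  hemisphere S, so the sign is −
  λ: split at 3 digits → 143° and 12.1408′; 143 + 12.1408/60 = 143.2023467
  W ⇒ negate
Point 5:
  Lat: 48 + 22.822/60 = 48.3803667
  N → positive
  λ: 23.76′ = 0.396000°; total 71.3960000
  E → positive

1. 45.831217, -116.567538
2. -13.794000, 90.453250
3. 41.669667, 156.343062
4. -36.639712, -143.202347
5. 48.380367, 71.396000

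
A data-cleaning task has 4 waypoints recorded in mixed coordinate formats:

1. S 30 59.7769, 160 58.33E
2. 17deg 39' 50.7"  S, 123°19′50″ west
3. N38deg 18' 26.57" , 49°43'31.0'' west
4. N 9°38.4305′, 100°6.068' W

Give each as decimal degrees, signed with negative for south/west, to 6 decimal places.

1. -30.996282, 160.972167
2. -17.664083, -123.330556
3. 38.307381, -49.725278
4. 9.640508, -100.101133

Point 1:
  Lat: 59.7769′ = 0.996282°; total 30.9962817
  S → negative
  λ: 58.33′ = 0.972167°; total 160.9721667
  E ⇒ keep positive
Point 2:
  Latitude: 17 + 39/60 + 50.7/3600 = 17.6640833
  S → negative
  Longitude: 123° + 19/60 + 50/3600 = 123 + 0.316667 + 0.013889 = 123.3305556
  hemisphere W, so the sign is −
Point 3:
  φ: 38° + 18/60 + 26.57/3600 = 38 + 0.300000 + 0.007381 = 38.3073806
  N → positive
  Longitude: 43′ + 31″ = 43.51667′; 49 + 43.51667/60 = 49.7252778
  W → negative
Point 4:
  φ: 9 + 38.4305/60 = 9.6405083
  N ⇒ keep positive
  Lon: 6.068′ = 0.101133°; total 100.1011333
  W → negative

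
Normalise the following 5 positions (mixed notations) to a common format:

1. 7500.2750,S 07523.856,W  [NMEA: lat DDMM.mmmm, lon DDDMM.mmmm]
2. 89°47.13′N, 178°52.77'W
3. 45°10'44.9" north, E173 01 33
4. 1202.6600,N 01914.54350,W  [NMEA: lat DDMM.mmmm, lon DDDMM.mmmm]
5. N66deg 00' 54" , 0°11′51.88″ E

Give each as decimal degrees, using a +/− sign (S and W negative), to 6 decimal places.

Point 1:
  Lat: degrees = first 2 digits = 75, minutes = 0.275; 75 + 0.275/60 = 75.0045833
  S → negative
  Lon: split at 3 digits → 075° and 23.856′; 75 + 23.856/60 = 75.3976000
  W ⇒ negate
Point 2:
  φ: 47.13′ = 0.785500°; total 89.7855000
  N ⇒ keep positive
  Lon: 178 + 52.77/60 = 178.8795000
  W ⇒ negate
Point 3:
  Lat: 10′ + 44.9″ = 10.74833′; 45 + 10.74833/60 = 45.1791389
  N → positive
  λ: 173° + 1/60 + 33/3600 = 173 + 0.016667 + 0.009167 = 173.0258333
  E → positive
Point 4:
  Latitude: degrees = first 2 digits = 12, minutes = 2.66; 12 + 2.66/60 = 12.0443333
  N → positive
  λ: degrees = first 3 digits = 19, minutes = 14.5435; 19 + 14.5435/60 = 19.2423917
  W ⇒ negate
Point 5:
  Latitude: 0′ + 54″ = 0.90000′; 66 + 0.90000/60 = 66.0150000
  N → positive
  λ: 0 + 11/60 + 51.88/3600 = 0.1977444
  E ⇒ keep positive

1. -75.004583, -75.397600
2. 89.785500, -178.879500
3. 45.179139, 173.025833
4. 12.044333, -19.242392
5. 66.015000, 0.197744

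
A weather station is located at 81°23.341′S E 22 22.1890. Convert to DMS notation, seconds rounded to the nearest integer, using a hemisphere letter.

Latitude: fractional minutes 0.34100 × 60 = 20.46″
Lon: 22.18900′ → 22′ and 0.18900 × 60 = 11.34″

81°23′20″ S, 22°22′11″ E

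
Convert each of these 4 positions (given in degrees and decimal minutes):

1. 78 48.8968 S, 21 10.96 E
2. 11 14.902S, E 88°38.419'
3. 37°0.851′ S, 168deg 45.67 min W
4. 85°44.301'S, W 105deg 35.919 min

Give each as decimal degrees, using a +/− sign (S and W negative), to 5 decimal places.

1. -78.81495, 21.18267
2. -11.24837, 88.64032
3. -37.01418, -168.76117
4. -85.73835, -105.59865

Point 1:
  Lat: 48.8968′ = 0.814947°; total 78.814947
  hemisphere S, so the sign is −
  Longitude: 21 + 10.96/60 = 21.182667
  E ⇒ keep positive
Point 2:
  Latitude: 11 + 14.902/60 = 11.248367
  S ⇒ negate
  Lon: 88 + 38.419/60 = 88.640317
  E ⇒ keep positive
Point 3:
  Latitude: 0.851′ = 0.014183°; total 37.014183
  S → negative
  λ: 168 + 45.67/60 = 168.761167
  W → negative
Point 4:
  φ: 85 + 44.301/60 = 85.738350
  S ⇒ negate
  Longitude: 105 + 35.919/60 = 105.598650
  W ⇒ negate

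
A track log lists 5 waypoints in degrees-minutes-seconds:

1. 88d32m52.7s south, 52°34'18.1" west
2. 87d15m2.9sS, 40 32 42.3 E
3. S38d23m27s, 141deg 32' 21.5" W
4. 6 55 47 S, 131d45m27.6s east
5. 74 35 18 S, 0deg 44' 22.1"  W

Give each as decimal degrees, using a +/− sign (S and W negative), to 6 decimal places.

Point 1:
  Lat: 88 + 32/60 + 52.7/3600 = 88.5479722
  S ⇒ negate
  Longitude: 52 + 34/60 + 18.1/3600 = 52.5716944
  W → negative
Point 2:
  Latitude: 15′ + 2.9″ = 15.04833′; 87 + 15.04833/60 = 87.2508056
  hemisphere S, so the sign is −
  Longitude: 40° + 32/60 + 42.3/3600 = 40 + 0.533333 + 0.011750 = 40.5450833
  E → positive
Point 3:
  φ: 23′ + 27″ = 23.45000′; 38 + 23.45000/60 = 38.3908333
  hemisphere S, so the sign is −
  Longitude: 141 + 32/60 + 21.5/3600 = 141.5393056
  W ⇒ negate
Point 4:
  Lat: 6 + 55/60 + 47/3600 = 6.9297222
  hemisphere S, so the sign is −
  λ: 131° + 45/60 + 27.6/3600 = 131 + 0.750000 + 0.007667 = 131.7576667
  E → positive
Point 5:
  Lat: 74° + 35/60 + 18/3600 = 74 + 0.583333 + 0.005000 = 74.5883333
  hemisphere S, so the sign is −
  Longitude: 0 + 44/60 + 22.1/3600 = 0.7394722
  W → negative

1. -88.547972, -52.571694
2. -87.250806, 40.545083
3. -38.390833, -141.539306
4. -6.929722, 131.757667
5. -74.588333, -0.739472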